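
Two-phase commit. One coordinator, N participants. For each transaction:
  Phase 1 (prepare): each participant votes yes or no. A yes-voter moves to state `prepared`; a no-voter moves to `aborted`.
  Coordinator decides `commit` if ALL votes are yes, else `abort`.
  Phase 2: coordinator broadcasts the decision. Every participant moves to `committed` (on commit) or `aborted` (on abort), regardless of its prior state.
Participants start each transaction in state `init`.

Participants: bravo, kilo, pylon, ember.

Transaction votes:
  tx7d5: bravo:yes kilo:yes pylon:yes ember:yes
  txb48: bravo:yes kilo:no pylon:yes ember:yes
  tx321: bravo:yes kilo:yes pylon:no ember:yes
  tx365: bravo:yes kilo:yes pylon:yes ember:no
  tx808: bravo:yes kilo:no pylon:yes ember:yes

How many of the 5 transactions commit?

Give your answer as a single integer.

tx7d5: all yes -> commit (commits=1)
txb48: no from kilo -> abort (commits=1)
tx321: no from pylon -> abort (commits=1)
tx365: no from ember -> abort (commits=1)
tx808: no from kilo -> abort (commits=1)

Answer: 1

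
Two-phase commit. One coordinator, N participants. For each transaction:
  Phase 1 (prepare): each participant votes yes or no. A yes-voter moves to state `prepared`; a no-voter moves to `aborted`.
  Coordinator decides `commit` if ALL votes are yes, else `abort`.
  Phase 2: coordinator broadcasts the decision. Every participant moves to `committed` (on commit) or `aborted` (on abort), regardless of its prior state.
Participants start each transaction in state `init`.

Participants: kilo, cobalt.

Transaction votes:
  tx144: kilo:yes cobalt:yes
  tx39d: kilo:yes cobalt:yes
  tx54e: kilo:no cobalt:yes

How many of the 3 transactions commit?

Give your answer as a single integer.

tx144: all yes -> commit (commits=1)
tx39d: all yes -> commit (commits=2)
tx54e: no from kilo -> abort (commits=2)

Answer: 2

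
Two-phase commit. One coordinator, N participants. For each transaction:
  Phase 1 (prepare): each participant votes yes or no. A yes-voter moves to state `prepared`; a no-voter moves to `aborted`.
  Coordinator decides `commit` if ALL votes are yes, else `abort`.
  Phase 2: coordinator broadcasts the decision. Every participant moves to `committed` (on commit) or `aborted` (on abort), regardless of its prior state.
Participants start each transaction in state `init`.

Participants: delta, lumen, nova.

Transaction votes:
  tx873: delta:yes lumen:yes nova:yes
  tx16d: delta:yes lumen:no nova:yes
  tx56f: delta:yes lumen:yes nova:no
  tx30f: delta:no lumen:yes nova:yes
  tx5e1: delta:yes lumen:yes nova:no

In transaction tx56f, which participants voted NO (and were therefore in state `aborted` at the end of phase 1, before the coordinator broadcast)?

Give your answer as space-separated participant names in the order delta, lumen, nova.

Txn tx56f phase 1: delta yes -> prepared; lumen yes -> prepared; nova no -> aborted

Answer: nova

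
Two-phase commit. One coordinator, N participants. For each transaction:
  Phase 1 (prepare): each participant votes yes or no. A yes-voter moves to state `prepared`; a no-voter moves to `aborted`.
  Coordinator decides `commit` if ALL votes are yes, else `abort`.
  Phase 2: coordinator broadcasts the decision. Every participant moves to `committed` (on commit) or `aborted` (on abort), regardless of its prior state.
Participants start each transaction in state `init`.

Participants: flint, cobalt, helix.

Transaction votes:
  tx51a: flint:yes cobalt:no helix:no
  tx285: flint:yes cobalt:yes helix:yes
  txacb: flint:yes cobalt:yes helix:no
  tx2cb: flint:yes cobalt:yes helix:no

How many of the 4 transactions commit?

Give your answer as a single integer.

Answer: 1

Derivation:
tx51a: no from cobalt, helix -> abort (commits=0)
tx285: all yes -> commit (commits=1)
txacb: no from helix -> abort (commits=1)
tx2cb: no from helix -> abort (commits=1)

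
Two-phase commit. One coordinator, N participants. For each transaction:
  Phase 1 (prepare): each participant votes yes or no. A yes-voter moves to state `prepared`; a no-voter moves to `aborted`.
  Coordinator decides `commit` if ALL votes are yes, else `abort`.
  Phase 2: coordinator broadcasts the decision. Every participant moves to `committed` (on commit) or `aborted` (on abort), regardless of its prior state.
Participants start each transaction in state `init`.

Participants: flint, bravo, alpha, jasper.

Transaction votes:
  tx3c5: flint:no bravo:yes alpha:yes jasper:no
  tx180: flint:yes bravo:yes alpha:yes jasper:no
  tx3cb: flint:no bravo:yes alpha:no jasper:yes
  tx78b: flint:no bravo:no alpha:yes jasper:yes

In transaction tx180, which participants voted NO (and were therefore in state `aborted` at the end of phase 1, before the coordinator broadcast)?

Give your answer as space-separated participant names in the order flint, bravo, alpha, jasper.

Txn tx180 phase 1: flint yes -> prepared; bravo yes -> prepared; alpha yes -> prepared; jasper no -> aborted

Answer: jasper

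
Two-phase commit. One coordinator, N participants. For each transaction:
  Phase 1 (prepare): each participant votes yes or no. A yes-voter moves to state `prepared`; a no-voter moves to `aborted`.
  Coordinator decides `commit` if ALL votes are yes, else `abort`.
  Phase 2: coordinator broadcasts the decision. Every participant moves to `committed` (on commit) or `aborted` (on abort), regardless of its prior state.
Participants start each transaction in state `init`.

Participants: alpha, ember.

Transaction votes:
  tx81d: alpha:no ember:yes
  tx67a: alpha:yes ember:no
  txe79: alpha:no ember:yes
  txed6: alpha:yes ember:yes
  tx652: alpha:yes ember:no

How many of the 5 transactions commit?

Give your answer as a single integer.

Answer: 1

Derivation:
tx81d: no from alpha -> abort (commits=0)
tx67a: no from ember -> abort (commits=0)
txe79: no from alpha -> abort (commits=0)
txed6: all yes -> commit (commits=1)
tx652: no from ember -> abort (commits=1)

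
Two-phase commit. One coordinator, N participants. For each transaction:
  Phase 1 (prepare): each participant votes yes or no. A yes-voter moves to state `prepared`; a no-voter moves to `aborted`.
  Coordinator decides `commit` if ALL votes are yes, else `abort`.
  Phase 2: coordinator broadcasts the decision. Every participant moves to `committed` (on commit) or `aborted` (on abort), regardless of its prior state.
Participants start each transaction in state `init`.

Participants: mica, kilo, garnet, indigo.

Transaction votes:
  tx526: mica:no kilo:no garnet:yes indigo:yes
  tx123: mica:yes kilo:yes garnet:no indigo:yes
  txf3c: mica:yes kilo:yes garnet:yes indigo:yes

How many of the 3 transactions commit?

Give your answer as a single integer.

Answer: 1

Derivation:
tx526: no from mica, kilo -> abort (commits=0)
tx123: no from garnet -> abort (commits=0)
txf3c: all yes -> commit (commits=1)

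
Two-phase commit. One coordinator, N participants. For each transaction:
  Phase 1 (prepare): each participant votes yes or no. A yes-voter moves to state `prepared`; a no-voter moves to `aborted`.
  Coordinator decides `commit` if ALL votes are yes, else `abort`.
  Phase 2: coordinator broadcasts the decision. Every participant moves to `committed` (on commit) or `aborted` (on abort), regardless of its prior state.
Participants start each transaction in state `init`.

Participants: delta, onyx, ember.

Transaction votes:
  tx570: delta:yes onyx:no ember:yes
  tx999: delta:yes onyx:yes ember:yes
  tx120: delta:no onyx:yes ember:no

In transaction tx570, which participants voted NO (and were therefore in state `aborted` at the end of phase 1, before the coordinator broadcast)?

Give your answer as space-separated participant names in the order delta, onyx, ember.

Txn tx570 phase 1: delta yes -> prepared; onyx no -> aborted; ember yes -> prepared

Answer: onyx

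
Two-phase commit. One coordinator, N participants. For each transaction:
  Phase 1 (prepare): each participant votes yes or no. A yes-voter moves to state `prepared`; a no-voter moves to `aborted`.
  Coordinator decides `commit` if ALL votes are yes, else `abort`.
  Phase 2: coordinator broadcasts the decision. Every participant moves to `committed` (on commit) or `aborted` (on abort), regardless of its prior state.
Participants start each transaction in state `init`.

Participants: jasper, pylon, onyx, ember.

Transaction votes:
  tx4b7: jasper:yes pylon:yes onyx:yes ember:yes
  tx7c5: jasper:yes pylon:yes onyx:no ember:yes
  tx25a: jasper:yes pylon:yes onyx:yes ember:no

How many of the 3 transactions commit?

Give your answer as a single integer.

tx4b7: all yes -> commit (commits=1)
tx7c5: no from onyx -> abort (commits=1)
tx25a: no from ember -> abort (commits=1)

Answer: 1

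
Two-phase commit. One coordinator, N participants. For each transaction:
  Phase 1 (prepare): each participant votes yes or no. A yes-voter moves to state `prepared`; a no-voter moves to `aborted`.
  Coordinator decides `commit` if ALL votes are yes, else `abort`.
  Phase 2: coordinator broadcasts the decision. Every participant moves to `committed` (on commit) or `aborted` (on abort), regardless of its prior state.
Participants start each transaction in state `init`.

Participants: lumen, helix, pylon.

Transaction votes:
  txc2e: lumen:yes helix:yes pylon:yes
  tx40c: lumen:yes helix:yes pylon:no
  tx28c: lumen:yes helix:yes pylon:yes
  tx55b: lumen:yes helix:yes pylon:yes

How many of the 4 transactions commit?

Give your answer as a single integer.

Answer: 3

Derivation:
txc2e: all yes -> commit (commits=1)
tx40c: no from pylon -> abort (commits=1)
tx28c: all yes -> commit (commits=2)
tx55b: all yes -> commit (commits=3)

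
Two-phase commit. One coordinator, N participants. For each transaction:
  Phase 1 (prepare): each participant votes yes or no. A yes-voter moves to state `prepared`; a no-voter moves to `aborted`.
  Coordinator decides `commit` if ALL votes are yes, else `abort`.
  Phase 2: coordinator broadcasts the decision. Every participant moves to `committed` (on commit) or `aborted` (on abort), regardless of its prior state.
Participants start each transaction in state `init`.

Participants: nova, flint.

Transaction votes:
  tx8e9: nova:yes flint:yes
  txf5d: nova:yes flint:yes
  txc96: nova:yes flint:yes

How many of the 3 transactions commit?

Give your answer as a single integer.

tx8e9: all yes -> commit (commits=1)
txf5d: all yes -> commit (commits=2)
txc96: all yes -> commit (commits=3)

Answer: 3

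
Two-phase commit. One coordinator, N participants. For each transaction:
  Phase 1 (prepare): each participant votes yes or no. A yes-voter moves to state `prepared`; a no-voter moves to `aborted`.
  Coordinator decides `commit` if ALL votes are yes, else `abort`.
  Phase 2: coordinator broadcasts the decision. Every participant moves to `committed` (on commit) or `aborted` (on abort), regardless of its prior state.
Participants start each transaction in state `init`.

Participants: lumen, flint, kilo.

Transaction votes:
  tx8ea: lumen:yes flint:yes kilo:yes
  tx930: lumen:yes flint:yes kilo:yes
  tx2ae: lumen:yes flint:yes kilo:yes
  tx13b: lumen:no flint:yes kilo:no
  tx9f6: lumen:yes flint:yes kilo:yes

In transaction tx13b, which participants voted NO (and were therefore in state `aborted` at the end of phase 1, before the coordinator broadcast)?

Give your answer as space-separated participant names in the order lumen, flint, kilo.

Answer: lumen kilo

Derivation:
Txn tx13b phase 1: lumen no -> aborted; flint yes -> prepared; kilo no -> aborted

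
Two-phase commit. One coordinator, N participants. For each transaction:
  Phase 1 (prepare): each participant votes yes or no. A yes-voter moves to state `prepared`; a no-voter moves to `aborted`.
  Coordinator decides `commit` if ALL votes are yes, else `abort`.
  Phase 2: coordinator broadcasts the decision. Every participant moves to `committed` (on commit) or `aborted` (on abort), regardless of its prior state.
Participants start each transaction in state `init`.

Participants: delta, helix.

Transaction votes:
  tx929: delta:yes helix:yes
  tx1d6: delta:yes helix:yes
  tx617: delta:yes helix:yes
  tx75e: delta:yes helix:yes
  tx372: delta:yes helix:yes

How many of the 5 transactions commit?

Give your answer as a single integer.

tx929: all yes -> commit (commits=1)
tx1d6: all yes -> commit (commits=2)
tx617: all yes -> commit (commits=3)
tx75e: all yes -> commit (commits=4)
tx372: all yes -> commit (commits=5)

Answer: 5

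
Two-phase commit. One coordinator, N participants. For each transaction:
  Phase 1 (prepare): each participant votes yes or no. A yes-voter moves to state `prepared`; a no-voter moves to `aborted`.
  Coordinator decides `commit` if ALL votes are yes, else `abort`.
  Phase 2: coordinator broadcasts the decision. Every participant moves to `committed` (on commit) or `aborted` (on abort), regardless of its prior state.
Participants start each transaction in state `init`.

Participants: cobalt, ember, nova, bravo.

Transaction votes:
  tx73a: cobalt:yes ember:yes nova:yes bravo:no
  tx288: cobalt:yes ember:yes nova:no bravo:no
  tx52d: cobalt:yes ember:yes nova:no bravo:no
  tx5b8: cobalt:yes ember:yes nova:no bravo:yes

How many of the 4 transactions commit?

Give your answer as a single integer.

Answer: 0

Derivation:
tx73a: no from bravo -> abort (commits=0)
tx288: no from nova, bravo -> abort (commits=0)
tx52d: no from nova, bravo -> abort (commits=0)
tx5b8: no from nova -> abort (commits=0)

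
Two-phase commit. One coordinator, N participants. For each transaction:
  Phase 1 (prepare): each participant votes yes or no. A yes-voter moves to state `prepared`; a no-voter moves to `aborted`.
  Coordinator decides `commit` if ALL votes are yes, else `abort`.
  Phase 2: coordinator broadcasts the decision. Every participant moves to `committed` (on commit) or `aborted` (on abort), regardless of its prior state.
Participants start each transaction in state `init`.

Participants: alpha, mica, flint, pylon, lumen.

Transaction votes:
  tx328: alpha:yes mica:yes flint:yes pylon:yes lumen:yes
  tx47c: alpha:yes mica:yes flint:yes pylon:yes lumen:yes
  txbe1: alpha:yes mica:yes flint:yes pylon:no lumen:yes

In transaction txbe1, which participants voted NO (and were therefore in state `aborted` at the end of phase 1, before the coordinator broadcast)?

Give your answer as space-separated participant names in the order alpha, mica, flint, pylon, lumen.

Answer: pylon

Derivation:
Txn txbe1 phase 1: alpha yes -> prepared; mica yes -> prepared; flint yes -> prepared; pylon no -> aborted; lumen yes -> prepared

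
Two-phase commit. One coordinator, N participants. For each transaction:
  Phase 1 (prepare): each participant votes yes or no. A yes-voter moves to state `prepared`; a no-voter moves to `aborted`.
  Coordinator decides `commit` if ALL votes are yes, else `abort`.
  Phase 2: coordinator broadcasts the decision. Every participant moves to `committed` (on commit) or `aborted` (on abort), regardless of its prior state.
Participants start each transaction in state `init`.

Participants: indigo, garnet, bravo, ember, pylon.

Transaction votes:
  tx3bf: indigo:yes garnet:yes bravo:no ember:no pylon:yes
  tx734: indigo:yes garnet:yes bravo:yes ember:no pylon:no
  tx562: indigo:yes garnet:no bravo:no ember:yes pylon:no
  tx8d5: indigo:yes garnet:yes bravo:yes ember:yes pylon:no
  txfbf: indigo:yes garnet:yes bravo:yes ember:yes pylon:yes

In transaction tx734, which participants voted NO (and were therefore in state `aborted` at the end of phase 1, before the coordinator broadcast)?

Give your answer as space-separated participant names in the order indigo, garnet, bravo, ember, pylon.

Answer: ember pylon

Derivation:
Txn tx734 phase 1: indigo yes -> prepared; garnet yes -> prepared; bravo yes -> prepared; ember no -> aborted; pylon no -> aborted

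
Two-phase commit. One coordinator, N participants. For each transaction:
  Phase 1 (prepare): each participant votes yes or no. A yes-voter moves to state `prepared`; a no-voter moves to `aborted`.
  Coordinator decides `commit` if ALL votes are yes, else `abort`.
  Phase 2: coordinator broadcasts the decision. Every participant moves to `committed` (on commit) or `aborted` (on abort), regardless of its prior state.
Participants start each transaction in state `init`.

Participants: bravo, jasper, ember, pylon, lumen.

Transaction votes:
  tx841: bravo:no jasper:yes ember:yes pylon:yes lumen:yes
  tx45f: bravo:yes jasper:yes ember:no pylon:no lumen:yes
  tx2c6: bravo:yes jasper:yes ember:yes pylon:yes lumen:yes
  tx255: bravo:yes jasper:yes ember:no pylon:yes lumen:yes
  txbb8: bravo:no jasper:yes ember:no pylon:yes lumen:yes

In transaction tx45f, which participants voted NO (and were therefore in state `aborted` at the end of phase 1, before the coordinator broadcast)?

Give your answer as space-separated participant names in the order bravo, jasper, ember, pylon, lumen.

Txn tx45f phase 1: bravo yes -> prepared; jasper yes -> prepared; ember no -> aborted; pylon no -> aborted; lumen yes -> prepared

Answer: ember pylon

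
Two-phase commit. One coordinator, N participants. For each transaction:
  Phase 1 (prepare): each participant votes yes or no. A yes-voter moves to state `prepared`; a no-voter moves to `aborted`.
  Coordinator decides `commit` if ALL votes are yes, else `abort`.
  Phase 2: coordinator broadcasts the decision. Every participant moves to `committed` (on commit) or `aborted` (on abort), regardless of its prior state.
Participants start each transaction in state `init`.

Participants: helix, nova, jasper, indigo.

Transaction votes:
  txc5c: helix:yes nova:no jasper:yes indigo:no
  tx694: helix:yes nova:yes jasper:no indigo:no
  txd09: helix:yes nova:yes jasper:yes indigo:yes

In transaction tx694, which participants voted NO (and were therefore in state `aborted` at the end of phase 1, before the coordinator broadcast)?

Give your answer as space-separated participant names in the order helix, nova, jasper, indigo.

Txn tx694 phase 1: helix yes -> prepared; nova yes -> prepared; jasper no -> aborted; indigo no -> aborted

Answer: jasper indigo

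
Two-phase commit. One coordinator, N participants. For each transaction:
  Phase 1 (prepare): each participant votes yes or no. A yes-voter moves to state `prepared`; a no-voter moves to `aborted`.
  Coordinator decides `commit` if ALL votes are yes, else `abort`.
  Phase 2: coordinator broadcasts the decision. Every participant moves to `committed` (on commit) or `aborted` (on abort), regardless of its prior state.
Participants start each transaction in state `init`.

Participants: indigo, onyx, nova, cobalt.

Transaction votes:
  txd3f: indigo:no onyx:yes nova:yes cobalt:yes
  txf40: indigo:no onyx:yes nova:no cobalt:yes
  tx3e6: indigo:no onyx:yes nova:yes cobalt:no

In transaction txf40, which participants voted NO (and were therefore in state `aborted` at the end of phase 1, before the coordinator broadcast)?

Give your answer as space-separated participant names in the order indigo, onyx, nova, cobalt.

Answer: indigo nova

Derivation:
Txn txf40 phase 1: indigo no -> aborted; onyx yes -> prepared; nova no -> aborted; cobalt yes -> prepared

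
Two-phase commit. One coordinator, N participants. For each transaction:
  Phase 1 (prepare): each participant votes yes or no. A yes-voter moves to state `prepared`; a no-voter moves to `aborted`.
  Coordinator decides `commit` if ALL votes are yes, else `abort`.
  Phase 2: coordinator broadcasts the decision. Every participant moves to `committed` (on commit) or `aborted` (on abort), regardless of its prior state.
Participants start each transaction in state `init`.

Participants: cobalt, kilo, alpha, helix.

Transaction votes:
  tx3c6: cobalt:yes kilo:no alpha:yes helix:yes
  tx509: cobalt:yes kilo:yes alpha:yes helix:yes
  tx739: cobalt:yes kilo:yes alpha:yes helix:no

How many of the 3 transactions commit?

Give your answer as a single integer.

Answer: 1

Derivation:
tx3c6: no from kilo -> abort (commits=0)
tx509: all yes -> commit (commits=1)
tx739: no from helix -> abort (commits=1)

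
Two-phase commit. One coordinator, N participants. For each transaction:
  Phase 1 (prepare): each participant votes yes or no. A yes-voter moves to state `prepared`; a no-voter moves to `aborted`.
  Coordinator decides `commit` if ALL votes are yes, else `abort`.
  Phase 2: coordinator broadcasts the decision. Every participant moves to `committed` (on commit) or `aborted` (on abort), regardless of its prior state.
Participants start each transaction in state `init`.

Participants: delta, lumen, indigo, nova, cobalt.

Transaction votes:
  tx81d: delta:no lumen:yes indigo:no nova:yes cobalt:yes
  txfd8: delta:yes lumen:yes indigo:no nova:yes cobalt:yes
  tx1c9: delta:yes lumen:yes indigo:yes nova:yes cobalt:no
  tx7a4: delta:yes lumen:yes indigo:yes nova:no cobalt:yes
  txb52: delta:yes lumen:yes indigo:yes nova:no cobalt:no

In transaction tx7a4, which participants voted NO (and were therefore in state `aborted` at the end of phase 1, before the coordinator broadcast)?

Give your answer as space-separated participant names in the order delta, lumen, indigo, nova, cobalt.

Answer: nova

Derivation:
Txn tx7a4 phase 1: delta yes -> prepared; lumen yes -> prepared; indigo yes -> prepared; nova no -> aborted; cobalt yes -> prepared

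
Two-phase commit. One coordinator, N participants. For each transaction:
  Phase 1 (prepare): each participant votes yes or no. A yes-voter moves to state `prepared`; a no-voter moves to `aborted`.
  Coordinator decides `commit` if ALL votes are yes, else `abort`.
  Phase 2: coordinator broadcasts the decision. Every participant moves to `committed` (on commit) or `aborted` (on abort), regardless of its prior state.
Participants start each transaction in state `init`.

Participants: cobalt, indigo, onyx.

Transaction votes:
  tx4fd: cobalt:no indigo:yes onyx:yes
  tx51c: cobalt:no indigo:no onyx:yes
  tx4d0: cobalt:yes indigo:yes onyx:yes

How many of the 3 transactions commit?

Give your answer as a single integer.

Answer: 1

Derivation:
tx4fd: no from cobalt -> abort (commits=0)
tx51c: no from cobalt, indigo -> abort (commits=0)
tx4d0: all yes -> commit (commits=1)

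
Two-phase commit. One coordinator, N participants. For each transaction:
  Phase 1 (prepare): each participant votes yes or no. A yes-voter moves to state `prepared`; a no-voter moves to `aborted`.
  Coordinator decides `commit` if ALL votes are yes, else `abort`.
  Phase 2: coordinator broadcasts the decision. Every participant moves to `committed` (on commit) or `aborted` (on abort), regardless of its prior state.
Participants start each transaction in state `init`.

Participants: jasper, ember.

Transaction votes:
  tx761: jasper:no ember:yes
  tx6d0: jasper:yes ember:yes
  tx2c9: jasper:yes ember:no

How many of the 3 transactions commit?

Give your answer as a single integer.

tx761: no from jasper -> abort (commits=0)
tx6d0: all yes -> commit (commits=1)
tx2c9: no from ember -> abort (commits=1)

Answer: 1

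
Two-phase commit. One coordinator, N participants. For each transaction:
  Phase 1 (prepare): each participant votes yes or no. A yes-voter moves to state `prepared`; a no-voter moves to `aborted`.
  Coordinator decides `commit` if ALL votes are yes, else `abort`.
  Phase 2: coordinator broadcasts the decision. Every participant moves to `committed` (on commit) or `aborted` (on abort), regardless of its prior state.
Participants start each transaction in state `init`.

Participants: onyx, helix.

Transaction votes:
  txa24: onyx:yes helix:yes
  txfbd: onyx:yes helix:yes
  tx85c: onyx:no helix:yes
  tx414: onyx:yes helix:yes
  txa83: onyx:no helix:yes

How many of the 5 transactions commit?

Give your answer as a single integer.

txa24: all yes -> commit (commits=1)
txfbd: all yes -> commit (commits=2)
tx85c: no from onyx -> abort (commits=2)
tx414: all yes -> commit (commits=3)
txa83: no from onyx -> abort (commits=3)

Answer: 3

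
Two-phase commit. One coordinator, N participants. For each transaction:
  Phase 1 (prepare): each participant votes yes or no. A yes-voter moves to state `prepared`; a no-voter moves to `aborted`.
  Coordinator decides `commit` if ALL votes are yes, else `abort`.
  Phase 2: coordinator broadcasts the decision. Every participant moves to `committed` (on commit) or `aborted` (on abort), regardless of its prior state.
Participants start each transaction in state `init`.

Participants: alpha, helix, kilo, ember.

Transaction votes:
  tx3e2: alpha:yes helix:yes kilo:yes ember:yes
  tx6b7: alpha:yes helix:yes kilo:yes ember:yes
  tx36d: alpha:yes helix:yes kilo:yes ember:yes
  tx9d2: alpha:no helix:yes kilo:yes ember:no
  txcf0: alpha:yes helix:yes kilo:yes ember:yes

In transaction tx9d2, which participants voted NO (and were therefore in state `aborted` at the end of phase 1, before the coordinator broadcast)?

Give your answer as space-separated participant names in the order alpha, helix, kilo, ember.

Answer: alpha ember

Derivation:
Txn tx9d2 phase 1: alpha no -> aborted; helix yes -> prepared; kilo yes -> prepared; ember no -> aborted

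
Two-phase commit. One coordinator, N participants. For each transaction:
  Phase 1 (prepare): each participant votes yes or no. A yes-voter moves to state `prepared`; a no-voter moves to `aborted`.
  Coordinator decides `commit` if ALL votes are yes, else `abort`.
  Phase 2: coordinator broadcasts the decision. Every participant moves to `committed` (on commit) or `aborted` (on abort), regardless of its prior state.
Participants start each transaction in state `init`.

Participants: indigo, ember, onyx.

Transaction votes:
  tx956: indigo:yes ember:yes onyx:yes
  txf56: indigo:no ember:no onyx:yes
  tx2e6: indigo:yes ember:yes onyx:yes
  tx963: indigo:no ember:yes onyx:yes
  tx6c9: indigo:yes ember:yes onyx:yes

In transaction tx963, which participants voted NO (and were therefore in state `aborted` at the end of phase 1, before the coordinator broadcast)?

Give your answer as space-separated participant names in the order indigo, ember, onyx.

Txn tx963 phase 1: indigo no -> aborted; ember yes -> prepared; onyx yes -> prepared

Answer: indigo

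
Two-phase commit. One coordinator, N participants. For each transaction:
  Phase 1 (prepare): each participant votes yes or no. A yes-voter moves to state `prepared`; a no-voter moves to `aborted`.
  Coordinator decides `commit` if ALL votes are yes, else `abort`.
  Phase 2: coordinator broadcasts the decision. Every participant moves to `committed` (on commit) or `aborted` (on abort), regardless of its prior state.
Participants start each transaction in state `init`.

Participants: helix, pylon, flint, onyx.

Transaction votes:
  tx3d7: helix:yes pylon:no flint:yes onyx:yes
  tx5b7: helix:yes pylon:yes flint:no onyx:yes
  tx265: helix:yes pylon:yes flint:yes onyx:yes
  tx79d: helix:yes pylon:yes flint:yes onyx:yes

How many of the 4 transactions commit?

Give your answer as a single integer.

tx3d7: no from pylon -> abort (commits=0)
tx5b7: no from flint -> abort (commits=0)
tx265: all yes -> commit (commits=1)
tx79d: all yes -> commit (commits=2)

Answer: 2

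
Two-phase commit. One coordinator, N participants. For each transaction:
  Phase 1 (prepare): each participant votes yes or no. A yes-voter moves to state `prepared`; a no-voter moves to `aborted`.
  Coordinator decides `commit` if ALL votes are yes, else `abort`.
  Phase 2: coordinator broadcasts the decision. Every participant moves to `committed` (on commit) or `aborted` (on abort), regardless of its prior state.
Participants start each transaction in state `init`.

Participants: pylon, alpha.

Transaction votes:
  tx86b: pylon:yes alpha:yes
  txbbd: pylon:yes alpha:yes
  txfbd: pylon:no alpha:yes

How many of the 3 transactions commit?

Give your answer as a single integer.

Answer: 2

Derivation:
tx86b: all yes -> commit (commits=1)
txbbd: all yes -> commit (commits=2)
txfbd: no from pylon -> abort (commits=2)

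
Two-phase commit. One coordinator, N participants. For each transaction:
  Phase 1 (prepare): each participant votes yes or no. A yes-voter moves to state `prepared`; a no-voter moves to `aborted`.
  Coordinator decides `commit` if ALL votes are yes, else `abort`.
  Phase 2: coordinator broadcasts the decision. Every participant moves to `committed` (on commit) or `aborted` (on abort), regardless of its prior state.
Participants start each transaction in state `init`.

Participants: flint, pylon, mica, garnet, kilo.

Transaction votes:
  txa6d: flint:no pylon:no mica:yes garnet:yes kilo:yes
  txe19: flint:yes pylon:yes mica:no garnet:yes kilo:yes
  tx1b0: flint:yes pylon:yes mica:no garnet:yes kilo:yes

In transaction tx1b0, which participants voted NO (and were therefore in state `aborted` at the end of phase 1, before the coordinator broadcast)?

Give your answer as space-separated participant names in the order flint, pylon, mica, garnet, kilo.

Answer: mica

Derivation:
Txn tx1b0 phase 1: flint yes -> prepared; pylon yes -> prepared; mica no -> aborted; garnet yes -> prepared; kilo yes -> prepared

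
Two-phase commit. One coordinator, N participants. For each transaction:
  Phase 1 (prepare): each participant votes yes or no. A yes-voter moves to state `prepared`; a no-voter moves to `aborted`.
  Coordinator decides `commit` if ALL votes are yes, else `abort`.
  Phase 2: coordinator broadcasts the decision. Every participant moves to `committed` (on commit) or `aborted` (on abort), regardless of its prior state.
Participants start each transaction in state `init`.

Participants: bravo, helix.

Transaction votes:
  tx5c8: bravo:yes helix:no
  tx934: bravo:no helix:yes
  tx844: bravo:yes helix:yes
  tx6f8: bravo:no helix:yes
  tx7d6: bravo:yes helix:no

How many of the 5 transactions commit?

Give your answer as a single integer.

tx5c8: no from helix -> abort (commits=0)
tx934: no from bravo -> abort (commits=0)
tx844: all yes -> commit (commits=1)
tx6f8: no from bravo -> abort (commits=1)
tx7d6: no from helix -> abort (commits=1)

Answer: 1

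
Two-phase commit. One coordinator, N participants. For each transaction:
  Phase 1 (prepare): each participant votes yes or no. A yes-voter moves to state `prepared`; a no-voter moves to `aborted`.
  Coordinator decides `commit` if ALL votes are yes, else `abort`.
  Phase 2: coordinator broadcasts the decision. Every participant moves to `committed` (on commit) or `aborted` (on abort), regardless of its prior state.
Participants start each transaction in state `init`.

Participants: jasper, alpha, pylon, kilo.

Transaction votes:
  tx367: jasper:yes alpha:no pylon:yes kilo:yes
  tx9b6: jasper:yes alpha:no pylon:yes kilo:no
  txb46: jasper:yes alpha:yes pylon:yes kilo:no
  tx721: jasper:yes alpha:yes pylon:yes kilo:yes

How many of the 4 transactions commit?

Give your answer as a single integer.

Answer: 1

Derivation:
tx367: no from alpha -> abort (commits=0)
tx9b6: no from alpha, kilo -> abort (commits=0)
txb46: no from kilo -> abort (commits=0)
tx721: all yes -> commit (commits=1)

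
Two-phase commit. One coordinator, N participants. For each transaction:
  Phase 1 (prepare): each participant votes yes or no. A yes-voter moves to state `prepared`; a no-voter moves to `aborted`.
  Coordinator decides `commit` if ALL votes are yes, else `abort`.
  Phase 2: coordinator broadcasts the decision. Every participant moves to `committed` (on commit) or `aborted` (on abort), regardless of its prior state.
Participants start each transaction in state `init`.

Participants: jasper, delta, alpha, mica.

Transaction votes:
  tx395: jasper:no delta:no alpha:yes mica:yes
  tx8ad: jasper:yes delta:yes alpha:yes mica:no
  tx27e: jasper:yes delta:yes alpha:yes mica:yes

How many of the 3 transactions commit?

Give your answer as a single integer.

Answer: 1

Derivation:
tx395: no from jasper, delta -> abort (commits=0)
tx8ad: no from mica -> abort (commits=0)
tx27e: all yes -> commit (commits=1)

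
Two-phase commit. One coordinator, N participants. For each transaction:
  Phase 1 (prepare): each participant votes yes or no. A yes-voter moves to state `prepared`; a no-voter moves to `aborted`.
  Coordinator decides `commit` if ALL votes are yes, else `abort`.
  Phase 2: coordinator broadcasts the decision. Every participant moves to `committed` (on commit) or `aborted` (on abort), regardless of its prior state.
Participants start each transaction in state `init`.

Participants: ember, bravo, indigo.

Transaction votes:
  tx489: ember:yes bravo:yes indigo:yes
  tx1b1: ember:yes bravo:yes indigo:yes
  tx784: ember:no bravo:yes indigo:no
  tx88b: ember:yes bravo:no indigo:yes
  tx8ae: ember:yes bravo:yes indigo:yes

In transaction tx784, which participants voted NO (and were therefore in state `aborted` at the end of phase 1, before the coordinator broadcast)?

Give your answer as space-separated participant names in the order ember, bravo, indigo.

Txn tx784 phase 1: ember no -> aborted; bravo yes -> prepared; indigo no -> aborted

Answer: ember indigo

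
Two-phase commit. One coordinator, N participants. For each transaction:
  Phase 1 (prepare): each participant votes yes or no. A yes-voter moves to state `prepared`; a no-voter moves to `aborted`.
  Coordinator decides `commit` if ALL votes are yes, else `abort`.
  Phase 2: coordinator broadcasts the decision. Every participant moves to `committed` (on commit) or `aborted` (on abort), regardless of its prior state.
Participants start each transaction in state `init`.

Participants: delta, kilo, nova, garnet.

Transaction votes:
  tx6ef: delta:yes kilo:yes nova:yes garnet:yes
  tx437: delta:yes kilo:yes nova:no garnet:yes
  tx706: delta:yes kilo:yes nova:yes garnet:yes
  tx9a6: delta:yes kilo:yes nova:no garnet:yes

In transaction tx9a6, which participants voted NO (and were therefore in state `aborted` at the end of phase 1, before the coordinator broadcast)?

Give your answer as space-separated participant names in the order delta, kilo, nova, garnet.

Answer: nova

Derivation:
Txn tx9a6 phase 1: delta yes -> prepared; kilo yes -> prepared; nova no -> aborted; garnet yes -> prepared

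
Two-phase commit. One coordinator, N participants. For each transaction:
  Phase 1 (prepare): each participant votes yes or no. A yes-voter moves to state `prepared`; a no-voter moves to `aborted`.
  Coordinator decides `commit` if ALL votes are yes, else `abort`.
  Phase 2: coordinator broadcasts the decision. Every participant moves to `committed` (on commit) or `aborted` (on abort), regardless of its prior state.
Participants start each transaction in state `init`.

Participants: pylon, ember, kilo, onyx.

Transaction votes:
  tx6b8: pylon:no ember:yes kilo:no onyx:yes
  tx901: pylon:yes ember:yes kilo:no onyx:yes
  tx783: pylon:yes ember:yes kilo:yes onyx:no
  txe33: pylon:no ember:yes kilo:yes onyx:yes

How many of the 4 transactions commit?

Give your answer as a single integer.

tx6b8: no from pylon, kilo -> abort (commits=0)
tx901: no from kilo -> abort (commits=0)
tx783: no from onyx -> abort (commits=0)
txe33: no from pylon -> abort (commits=0)

Answer: 0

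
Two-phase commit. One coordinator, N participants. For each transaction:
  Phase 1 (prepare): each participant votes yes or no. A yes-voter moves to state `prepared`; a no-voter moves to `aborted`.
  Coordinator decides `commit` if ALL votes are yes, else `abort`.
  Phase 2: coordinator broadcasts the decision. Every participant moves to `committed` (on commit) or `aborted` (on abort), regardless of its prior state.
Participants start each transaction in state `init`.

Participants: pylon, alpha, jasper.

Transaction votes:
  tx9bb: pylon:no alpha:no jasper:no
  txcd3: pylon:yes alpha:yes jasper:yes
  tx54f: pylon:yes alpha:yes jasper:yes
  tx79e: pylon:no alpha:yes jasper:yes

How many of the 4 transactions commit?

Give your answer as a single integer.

tx9bb: no from pylon, alpha, jasper -> abort (commits=0)
txcd3: all yes -> commit (commits=1)
tx54f: all yes -> commit (commits=2)
tx79e: no from pylon -> abort (commits=2)

Answer: 2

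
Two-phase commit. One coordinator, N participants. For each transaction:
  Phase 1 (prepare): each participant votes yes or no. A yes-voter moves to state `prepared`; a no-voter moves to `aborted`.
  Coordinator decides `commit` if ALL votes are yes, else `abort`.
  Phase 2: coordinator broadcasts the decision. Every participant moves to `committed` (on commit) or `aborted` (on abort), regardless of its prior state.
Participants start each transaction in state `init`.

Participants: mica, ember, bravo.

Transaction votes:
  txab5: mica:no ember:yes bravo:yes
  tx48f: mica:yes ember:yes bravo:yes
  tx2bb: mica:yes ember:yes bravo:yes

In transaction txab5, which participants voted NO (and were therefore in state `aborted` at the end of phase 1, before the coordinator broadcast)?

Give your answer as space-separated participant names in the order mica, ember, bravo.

Answer: mica

Derivation:
Txn txab5 phase 1: mica no -> aborted; ember yes -> prepared; bravo yes -> prepared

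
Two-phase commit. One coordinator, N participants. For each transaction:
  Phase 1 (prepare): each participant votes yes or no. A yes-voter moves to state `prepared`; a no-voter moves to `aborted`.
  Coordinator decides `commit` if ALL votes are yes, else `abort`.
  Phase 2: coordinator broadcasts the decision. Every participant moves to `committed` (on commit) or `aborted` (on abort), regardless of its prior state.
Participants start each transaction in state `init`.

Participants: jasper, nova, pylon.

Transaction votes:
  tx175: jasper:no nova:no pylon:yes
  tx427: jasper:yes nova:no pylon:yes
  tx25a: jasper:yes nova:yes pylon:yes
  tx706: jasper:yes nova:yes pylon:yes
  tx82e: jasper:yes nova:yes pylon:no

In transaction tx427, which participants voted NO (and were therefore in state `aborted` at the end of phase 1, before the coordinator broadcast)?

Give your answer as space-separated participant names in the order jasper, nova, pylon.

Txn tx427 phase 1: jasper yes -> prepared; nova no -> aborted; pylon yes -> prepared

Answer: nova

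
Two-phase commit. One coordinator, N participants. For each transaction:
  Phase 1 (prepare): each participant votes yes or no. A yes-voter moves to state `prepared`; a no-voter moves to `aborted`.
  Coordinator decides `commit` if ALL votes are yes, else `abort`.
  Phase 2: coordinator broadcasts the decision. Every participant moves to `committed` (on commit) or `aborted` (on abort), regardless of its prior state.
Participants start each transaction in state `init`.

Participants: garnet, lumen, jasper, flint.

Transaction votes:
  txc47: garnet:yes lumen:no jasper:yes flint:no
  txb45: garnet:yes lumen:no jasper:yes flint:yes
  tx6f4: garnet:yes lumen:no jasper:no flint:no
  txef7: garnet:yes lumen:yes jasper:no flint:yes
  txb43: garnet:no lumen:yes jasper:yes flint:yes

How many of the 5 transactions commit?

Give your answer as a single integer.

txc47: no from lumen, flint -> abort (commits=0)
txb45: no from lumen -> abort (commits=0)
tx6f4: no from lumen, jasper, flint -> abort (commits=0)
txef7: no from jasper -> abort (commits=0)
txb43: no from garnet -> abort (commits=0)

Answer: 0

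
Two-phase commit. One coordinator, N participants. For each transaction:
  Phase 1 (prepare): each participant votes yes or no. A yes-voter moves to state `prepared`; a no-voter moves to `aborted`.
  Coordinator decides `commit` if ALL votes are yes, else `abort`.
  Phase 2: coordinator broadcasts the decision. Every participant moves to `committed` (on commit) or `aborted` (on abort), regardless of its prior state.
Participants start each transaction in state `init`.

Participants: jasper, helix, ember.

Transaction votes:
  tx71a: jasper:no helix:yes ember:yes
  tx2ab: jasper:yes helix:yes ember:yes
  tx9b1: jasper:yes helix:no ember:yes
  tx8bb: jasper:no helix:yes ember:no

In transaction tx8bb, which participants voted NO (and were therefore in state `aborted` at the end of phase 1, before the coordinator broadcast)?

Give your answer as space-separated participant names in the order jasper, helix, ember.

Txn tx8bb phase 1: jasper no -> aborted; helix yes -> prepared; ember no -> aborted

Answer: jasper ember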